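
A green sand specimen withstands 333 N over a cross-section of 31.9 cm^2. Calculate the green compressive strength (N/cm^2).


Formula: Compressive Strength = Force / Area
Strength = 333 N / 31.9 cm^2 = 10.4389 N/cm^2

Final answer: 10.4389 N/cm^2


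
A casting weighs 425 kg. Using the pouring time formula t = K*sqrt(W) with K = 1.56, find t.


Formula: t = K * sqrt(W)
sqrt(W) = sqrt(425) = 20.61553
t = 1.56 * 20.61553 = 32.1602 s

Answer: 32.1602 s


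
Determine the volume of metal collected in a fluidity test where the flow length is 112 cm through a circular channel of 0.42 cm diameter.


Formula: V = pi * (d/2)^2 * L  (cylinder volume)
Radius = 0.42/2 = 0.21 cm
V = pi * 0.21^2 * 112 = 15.5170 cm^3

Final answer: 15.5170 cm^3


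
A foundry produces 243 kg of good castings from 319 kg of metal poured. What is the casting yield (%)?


Formula: Casting Yield = (W_good / W_total) * 100
Yield = (243 kg / 319 kg) * 100 = 76.1755%


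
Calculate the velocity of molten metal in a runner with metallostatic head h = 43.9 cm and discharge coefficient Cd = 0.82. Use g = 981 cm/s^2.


Formula: v = Cd * sqrt(2 * g * h)  (Torricelli with discharge coefficient)
2*g*h = 2 * 981 * 43.9 = 86131.8 cm^2/s^2
sqrt(86131.8) = 293.48220 cm/s
v = 0.82 * 293.48220 = 240.6554 cm/s


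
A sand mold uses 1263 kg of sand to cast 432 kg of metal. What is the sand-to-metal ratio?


Formula: Sand-to-Metal Ratio = W_sand / W_metal
Ratio = 1263 kg / 432 kg = 2.9236


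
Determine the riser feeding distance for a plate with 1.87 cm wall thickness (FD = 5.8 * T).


Formula: FD = 5.8 * T  (riser feeding-distance rule)
FD = 5.8 * 1.87 cm = 10.8460 cm


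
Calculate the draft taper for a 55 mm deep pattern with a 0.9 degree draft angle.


Formula: taper = depth * tan(draft_angle)
tan(0.9 deg) = 0.0157093
taper = 55 mm * 0.0157093 = 0.8640 mm

0.8640 mm


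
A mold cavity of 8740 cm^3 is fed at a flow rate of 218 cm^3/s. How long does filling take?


Formula: t_fill = V_mold / Q_flow
t = 8740 cm^3 / 218 cm^3/s = 40.0917 s

Answer: 40.0917 s


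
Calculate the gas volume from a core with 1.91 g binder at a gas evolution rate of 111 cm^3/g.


Formula: V_gas = W_binder * gas_evolution_rate
V = 1.91 g * 111 cm^3/g = 212.0100 cm^3

Answer: 212.0100 cm^3


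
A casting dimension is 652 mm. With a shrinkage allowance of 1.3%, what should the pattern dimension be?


Formula: L_pattern = L_casting * (1 + shrinkage_rate/100)
Shrinkage factor = 1 + 1.3/100 = 1.013
L_pattern = 652 mm * 1.013 = 660.4760 mm


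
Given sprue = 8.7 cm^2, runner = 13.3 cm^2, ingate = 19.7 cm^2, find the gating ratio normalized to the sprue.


Sprue:Runner:Ingate = 1 : 13.3/8.7 : 19.7/8.7 = 1:1.53:2.26

1:1.53:2.26


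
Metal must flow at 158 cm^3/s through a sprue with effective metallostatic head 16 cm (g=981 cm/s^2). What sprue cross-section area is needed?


Formula: v = sqrt(2*g*h), A = Q/v
Velocity: v = sqrt(2 * 981 * 16) = sqrt(31392) = 177.1779 cm/s
Sprue area: A = Q / v = 158 / 177.1779 = 0.8918 cm^2

0.8918 cm^2


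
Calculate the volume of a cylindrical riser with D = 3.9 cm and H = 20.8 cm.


Formula: V = pi * (D/2)^2 * H  (cylinder volume)
Radius = D/2 = 3.9/2 = 1.95 cm
V = pi * 1.95^2 * 20.8 = 248.4748 cm^3


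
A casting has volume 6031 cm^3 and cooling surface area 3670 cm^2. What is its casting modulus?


Formula: Casting Modulus M = V / A
M = 6031 cm^3 / 3670 cm^2 = 1.6433 cm

1.6433 cm


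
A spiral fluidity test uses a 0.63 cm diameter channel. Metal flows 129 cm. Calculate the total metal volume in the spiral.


Formula: V = pi * (d/2)^2 * L  (cylinder volume)
Radius = 0.63/2 = 0.315 cm
V = pi * 0.315^2 * 129 = 40.2125 cm^3


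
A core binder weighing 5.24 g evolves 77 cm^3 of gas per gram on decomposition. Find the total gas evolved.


Formula: V_gas = W_binder * gas_evolution_rate
V = 5.24 g * 77 cm^3/g = 403.4800 cm^3


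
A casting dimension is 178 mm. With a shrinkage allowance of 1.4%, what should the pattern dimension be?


Formula: L_pattern = L_casting * (1 + shrinkage_rate/100)
Shrinkage factor = 1 + 1.4/100 = 1.014
L_pattern = 178 mm * 1.014 = 180.4920 mm

180.4920 mm


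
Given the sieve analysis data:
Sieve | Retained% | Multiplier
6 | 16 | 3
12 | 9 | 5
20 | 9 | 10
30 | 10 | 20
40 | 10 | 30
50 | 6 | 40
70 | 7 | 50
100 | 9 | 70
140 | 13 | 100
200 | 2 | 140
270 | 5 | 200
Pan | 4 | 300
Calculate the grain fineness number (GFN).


Formula: GFN = sum(pct * multiplier) / sum(pct)
sum(pct * multiplier) = 5683
sum(pct) = 100
GFN = 5683 / 100 = 56.83

56.83


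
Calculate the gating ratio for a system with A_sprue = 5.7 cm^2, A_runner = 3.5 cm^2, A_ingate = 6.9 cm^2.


Sprue:Runner:Ingate = 1 : 3.5/5.7 : 6.9/5.7 = 1:0.61:1.21

Final answer: 1:0.61:1.21


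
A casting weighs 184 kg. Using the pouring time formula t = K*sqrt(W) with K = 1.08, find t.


Formula: t = K * sqrt(W)
sqrt(W) = sqrt(184) = 13.56466
t = 1.08 * 13.56466 = 14.6498 s

Final answer: 14.6498 s


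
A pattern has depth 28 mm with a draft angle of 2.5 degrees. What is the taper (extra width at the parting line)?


Formula: taper = depth * tan(draft_angle)
tan(2.5 deg) = 0.0436609
taper = 28 mm * 0.0436609 = 1.2225 mm


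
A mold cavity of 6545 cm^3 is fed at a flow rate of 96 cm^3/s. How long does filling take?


Formula: t_fill = V_mold / Q_flow
t = 6545 cm^3 / 96 cm^3/s = 68.1771 s

68.1771 s


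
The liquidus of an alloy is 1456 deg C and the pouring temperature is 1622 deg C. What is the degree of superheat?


Formula: Superheat = T_pour - T_melt
Superheat = 1622 - 1456 = 166 deg C

Final answer: 166 deg C


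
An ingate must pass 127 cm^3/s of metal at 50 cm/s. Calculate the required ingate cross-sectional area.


Formula: A_ingate = Q / v  (continuity equation)
A = 127 cm^3/s / 50 cm/s = 2.5400 cm^2

2.5400 cm^2


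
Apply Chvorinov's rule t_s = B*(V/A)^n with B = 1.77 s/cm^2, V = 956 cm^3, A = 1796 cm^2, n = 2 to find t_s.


Formula: t_s = B * (V/A)^n  (Chvorinov's rule, n=2)
Modulus M = V/A = 956/1796 = 0.532294 cm
M^2 = 0.532294^2 = 0.283337 cm^2
t_s = 1.77 * 0.283337 = 0.5015 s


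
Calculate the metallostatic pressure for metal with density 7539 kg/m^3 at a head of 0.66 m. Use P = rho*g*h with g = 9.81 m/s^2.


Formula: P = rho * g * h
rho * g = 7539 * 9.81 = 73957.59 N/m^3
P = 73957.59 * 0.66 = 48812.0094 Pa

48812.0094 Pa


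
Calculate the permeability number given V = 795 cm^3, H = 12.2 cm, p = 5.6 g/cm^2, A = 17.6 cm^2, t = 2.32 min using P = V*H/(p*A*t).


Formula: Permeability Number P = (V * H) / (p * A * t)
Numerator: V * H = 795 * 12.2 = 9699.0
Denominator: p * A * t = 5.6 * 17.6 * 2.32 = 228.6592
P = 9699.0 / 228.6592 = 42.4168

Answer: 42.4168


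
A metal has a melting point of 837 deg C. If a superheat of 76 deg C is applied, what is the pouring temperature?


Formula: T_pour = T_melt + Superheat
T_pour = 837 + 76 = 913 deg C

Final answer: 913 deg C


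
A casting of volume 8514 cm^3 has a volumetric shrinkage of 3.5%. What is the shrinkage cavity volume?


Formula: V_shrink = V_casting * shrinkage_pct / 100
V_shrink = 8514 cm^3 * 3.5 / 100 = 297.9900 cm^3

Final answer: 297.9900 cm^3


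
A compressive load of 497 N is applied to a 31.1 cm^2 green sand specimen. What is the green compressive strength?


Formula: Compressive Strength = Force / Area
Strength = 497 N / 31.1 cm^2 = 15.9807 N/cm^2

Answer: 15.9807 N/cm^2


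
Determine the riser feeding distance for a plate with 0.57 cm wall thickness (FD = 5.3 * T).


Formula: FD = 5.3 * T  (riser feeding-distance rule)
FD = 5.3 * 0.57 cm = 3.0210 cm

Answer: 3.0210 cm


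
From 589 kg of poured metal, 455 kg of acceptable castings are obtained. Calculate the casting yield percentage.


Formula: Casting Yield = (W_good / W_total) * 100
Yield = (455 kg / 589 kg) * 100 = 77.2496%

77.2496%


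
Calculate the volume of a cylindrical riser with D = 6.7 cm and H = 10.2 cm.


Formula: V = pi * (D/2)^2 * H  (cylinder volume)
Radius = D/2 = 6.7/2 = 3.35 cm
V = pi * 3.35^2 * 10.2 = 359.6165 cm^3

Answer: 359.6165 cm^3


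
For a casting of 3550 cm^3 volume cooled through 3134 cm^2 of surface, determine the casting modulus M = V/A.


Formula: Casting Modulus M = V / A
M = 3550 cm^3 / 3134 cm^2 = 1.1327 cm

1.1327 cm


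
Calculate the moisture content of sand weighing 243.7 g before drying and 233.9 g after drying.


Formula: MC = (W_wet - W_dry) / W_wet * 100
Water mass = 243.7 - 233.9 = 9.8 g
MC = 9.8 / 243.7 * 100 = 4.0213%

Answer: 4.0213%


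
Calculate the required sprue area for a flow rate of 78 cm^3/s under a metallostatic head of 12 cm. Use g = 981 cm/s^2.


Formula: v = sqrt(2*g*h), A = Q/v
Velocity: v = sqrt(2 * 981 * 12) = sqrt(23544) = 153.4405 cm/s
Sprue area: A = Q / v = 78 / 153.4405 = 0.5083 cm^2


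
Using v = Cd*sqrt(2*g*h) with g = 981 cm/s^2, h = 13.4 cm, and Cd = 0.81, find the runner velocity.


Formula: v = Cd * sqrt(2 * g * h)  (Torricelli with discharge coefficient)
2*g*h = 2 * 981 * 13.4 = 26290.8 cm^2/s^2
sqrt(26290.8) = 162.14438 cm/s
v = 0.81 * 162.14438 = 131.3369 cm/s

Final answer: 131.3369 cm/s


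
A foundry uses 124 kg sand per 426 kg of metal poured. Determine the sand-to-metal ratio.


Formula: Sand-to-Metal Ratio = W_sand / W_metal
Ratio = 124 kg / 426 kg = 0.2911


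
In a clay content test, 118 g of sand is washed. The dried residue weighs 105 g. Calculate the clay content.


Formula: Clay% = (W_total - W_washed) / W_total * 100
Clay mass = 118 - 105 = 13 g
Clay% = 13 / 118 * 100 = 11.0169%

Final answer: 11.0169%


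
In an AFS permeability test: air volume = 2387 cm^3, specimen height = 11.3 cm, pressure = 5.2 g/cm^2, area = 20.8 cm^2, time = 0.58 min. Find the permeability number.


Formula: Permeability Number P = (V * H) / (p * A * t)
Numerator: V * H = 2387 * 11.3 = 26973.1
Denominator: p * A * t = 5.2 * 20.8 * 0.58 = 62.7328
P = 26973.1 / 62.7328 = 429.9681

Answer: 429.9681


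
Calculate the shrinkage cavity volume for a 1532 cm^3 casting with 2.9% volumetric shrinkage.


Formula: V_shrink = V_casting * shrinkage_pct / 100
V_shrink = 1532 cm^3 * 2.9 / 100 = 44.4280 cm^3

Answer: 44.4280 cm^3


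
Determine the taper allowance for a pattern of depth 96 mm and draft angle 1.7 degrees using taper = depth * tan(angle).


Formula: taper = depth * tan(draft_angle)
tan(1.7 deg) = 0.0296793
taper = 96 mm * 0.0296793 = 2.8492 mm

2.8492 mm


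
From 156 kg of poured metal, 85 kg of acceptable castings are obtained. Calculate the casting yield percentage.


Formula: Casting Yield = (W_good / W_total) * 100
Yield = (85 kg / 156 kg) * 100 = 54.4872%


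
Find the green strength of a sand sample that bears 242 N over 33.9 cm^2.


Formula: Compressive Strength = Force / Area
Strength = 242 N / 33.9 cm^2 = 7.1386 N/cm^2

7.1386 N/cm^2


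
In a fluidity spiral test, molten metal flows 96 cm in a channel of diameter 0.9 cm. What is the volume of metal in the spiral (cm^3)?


Formula: V = pi * (d/2)^2 * L  (cylinder volume)
Radius = 0.9/2 = 0.45 cm
V = pi * 0.45^2 * 96 = 61.0726 cm^3


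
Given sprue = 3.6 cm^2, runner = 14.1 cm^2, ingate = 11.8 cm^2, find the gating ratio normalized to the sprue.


Sprue:Runner:Ingate = 1 : 14.1/3.6 : 11.8/3.6 = 1:3.92:3.28

1:3.92:3.28


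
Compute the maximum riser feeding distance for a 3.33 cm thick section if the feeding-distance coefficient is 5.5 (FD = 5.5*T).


Formula: FD = 5.5 * T  (riser feeding-distance rule)
FD = 5.5 * 3.33 cm = 18.3150 cm

Final answer: 18.3150 cm


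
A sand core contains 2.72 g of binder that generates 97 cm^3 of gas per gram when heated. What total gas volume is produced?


Formula: V_gas = W_binder * gas_evolution_rate
V = 2.72 g * 97 cm^3/g = 263.8400 cm^3

Answer: 263.8400 cm^3


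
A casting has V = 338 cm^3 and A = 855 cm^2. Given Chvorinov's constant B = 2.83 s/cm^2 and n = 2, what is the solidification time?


Formula: t_s = B * (V/A)^n  (Chvorinov's rule, n=2)
Modulus M = V/A = 338/855 = 0.395322 cm
M^2 = 0.395322^2 = 0.156279 cm^2
t_s = 2.83 * 0.156279 = 0.4423 s


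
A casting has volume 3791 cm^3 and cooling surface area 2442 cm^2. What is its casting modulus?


Formula: Casting Modulus M = V / A
M = 3791 cm^3 / 2442 cm^2 = 1.5524 cm

1.5524 cm


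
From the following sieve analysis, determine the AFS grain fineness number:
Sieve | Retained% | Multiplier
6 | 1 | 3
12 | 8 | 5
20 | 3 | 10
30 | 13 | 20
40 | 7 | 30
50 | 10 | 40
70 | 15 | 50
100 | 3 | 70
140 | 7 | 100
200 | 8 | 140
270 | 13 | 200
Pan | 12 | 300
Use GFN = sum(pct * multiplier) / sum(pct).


Formula: GFN = sum(pct * multiplier) / sum(pct)
sum(pct * multiplier) = 9923
sum(pct) = 100
GFN = 9923 / 100 = 99.23

99.23


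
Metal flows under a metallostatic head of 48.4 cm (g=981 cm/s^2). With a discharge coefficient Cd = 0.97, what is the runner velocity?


Formula: v = Cd * sqrt(2 * g * h)  (Torricelli with discharge coefficient)
2*g*h = 2 * 981 * 48.4 = 94960.8 cm^2/s^2
sqrt(94960.8) = 308.15710 cm/s
v = 0.97 * 308.15710 = 298.9124 cm/s

Answer: 298.9124 cm/s


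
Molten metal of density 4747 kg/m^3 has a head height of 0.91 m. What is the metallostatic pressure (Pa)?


Formula: P = rho * g * h
rho * g = 4747 * 9.81 = 46568.07 N/m^3
P = 46568.07 * 0.91 = 42376.9437 Pa

Final answer: 42376.9437 Pa


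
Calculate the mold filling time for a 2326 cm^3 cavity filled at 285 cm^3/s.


Formula: t_fill = V_mold / Q_flow
t = 2326 cm^3 / 285 cm^3/s = 8.1614 s

Final answer: 8.1614 s


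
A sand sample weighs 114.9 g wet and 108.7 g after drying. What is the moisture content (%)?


Formula: MC = (W_wet - W_dry) / W_wet * 100
Water mass = 114.9 - 108.7 = 6.2 g
MC = 6.2 / 114.9 * 100 = 5.3960%

Final answer: 5.3960%


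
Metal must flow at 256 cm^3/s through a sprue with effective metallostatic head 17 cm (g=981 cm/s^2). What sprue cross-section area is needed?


Formula: v = sqrt(2*g*h), A = Q/v
Velocity: v = sqrt(2 * 981 * 17) = sqrt(33354) = 182.6308 cm/s
Sprue area: A = Q / v = 256 / 182.6308 = 1.4017 cm^2

Answer: 1.4017 cm^2


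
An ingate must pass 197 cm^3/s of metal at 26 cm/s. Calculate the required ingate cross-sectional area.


Formula: A_ingate = Q / v  (continuity equation)
A = 197 cm^3/s / 26 cm/s = 7.5769 cm^2


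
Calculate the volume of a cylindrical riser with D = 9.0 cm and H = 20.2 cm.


Formula: V = pi * (D/2)^2 * H  (cylinder volume)
Radius = D/2 = 9.0/2 = 4.5 cm
V = pi * 4.5^2 * 20.2 = 1285.0685 cm^3

Answer: 1285.0685 cm^3


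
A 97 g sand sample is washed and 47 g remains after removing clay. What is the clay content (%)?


Formula: Clay% = (W_total - W_washed) / W_total * 100
Clay mass = 97 - 47 = 50 g
Clay% = 50 / 97 * 100 = 51.5464%

Final answer: 51.5464%


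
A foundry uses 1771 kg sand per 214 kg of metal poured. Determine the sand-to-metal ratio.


Formula: Sand-to-Metal Ratio = W_sand / W_metal
Ratio = 1771 kg / 214 kg = 8.2757

8.2757


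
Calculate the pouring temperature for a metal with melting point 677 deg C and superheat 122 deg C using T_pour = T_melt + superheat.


Formula: T_pour = T_melt + Superheat
T_pour = 677 + 122 = 799 deg C


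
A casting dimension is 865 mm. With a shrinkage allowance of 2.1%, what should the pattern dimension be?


Formula: L_pattern = L_casting * (1 + shrinkage_rate/100)
Shrinkage factor = 1 + 2.1/100 = 1.021
L_pattern = 865 mm * 1.021 = 883.1650 mm

Final answer: 883.1650 mm


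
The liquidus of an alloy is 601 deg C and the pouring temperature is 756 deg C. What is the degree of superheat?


Formula: Superheat = T_pour - T_melt
Superheat = 756 - 601 = 155 deg C

Answer: 155 deg C


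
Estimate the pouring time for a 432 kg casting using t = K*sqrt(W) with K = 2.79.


Formula: t = K * sqrt(W)
sqrt(W) = sqrt(432) = 20.78461
t = 2.79 * 20.78461 = 57.9891 s

57.9891 s


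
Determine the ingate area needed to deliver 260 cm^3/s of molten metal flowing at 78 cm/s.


Formula: A_ingate = Q / v  (continuity equation)
A = 260 cm^3/s / 78 cm/s = 3.3333 cm^2

Final answer: 3.3333 cm^2


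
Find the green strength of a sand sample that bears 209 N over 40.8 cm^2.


Formula: Compressive Strength = Force / Area
Strength = 209 N / 40.8 cm^2 = 5.1225 N/cm^2

5.1225 N/cm^2


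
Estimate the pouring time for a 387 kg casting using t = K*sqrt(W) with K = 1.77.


Formula: t = K * sqrt(W)
sqrt(W) = sqrt(387) = 19.67232
t = 1.77 * 19.67232 = 34.8200 s

Final answer: 34.8200 s


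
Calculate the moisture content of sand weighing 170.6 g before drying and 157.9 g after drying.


Formula: MC = (W_wet - W_dry) / W_wet * 100
Water mass = 170.6 - 157.9 = 12.7 g
MC = 12.7 / 170.6 * 100 = 7.4443%


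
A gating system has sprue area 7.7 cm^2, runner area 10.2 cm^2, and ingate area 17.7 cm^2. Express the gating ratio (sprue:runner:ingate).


Sprue:Runner:Ingate = 1 : 10.2/7.7 : 17.7/7.7 = 1:1.32:2.30

Answer: 1:1.32:2.30


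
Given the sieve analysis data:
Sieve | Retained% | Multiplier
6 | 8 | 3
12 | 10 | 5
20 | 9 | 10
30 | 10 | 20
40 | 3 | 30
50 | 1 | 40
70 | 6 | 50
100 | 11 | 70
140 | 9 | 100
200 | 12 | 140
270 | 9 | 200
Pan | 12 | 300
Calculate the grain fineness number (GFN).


Formula: GFN = sum(pct * multiplier) / sum(pct)
sum(pct * multiplier) = 9544
sum(pct) = 100
GFN = 9544 / 100 = 95.44

Final answer: 95.44


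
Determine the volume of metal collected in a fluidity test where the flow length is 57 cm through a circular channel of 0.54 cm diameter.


Formula: V = pi * (d/2)^2 * L  (cylinder volume)
Radius = 0.54/2 = 0.27 cm
V = pi * 0.27^2 * 57 = 13.0543 cm^3

Final answer: 13.0543 cm^3


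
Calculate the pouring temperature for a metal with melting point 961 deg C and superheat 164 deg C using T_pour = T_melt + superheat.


Formula: T_pour = T_melt + Superheat
T_pour = 961 + 164 = 1125 deg C


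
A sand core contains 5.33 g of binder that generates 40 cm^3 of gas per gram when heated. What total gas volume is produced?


Formula: V_gas = W_binder * gas_evolution_rate
V = 5.33 g * 40 cm^3/g = 213.2000 cm^3


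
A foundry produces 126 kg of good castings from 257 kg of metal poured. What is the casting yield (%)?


Formula: Casting Yield = (W_good / W_total) * 100
Yield = (126 kg / 257 kg) * 100 = 49.0272%

49.0272%


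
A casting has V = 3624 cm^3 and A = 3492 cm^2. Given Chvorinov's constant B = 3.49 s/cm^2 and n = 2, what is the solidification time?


Formula: t_s = B * (V/A)^n  (Chvorinov's rule, n=2)
Modulus M = V/A = 3624/3492 = 1.037801 cm
M^2 = 1.037801^2 = 1.077031 cm^2
t_s = 3.49 * 1.077031 = 3.7588 s

3.7588 s


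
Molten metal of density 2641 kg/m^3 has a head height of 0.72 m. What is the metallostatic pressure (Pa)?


Formula: P = rho * g * h
rho * g = 2641 * 9.81 = 25908.21 N/m^3
P = 25908.21 * 0.72 = 18653.9112 Pa

18653.9112 Pa


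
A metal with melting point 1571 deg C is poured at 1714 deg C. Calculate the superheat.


Formula: Superheat = T_pour - T_melt
Superheat = 1714 - 1571 = 143 deg C

143 deg C


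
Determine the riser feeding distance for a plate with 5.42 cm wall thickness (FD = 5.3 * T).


Formula: FD = 5.3 * T  (riser feeding-distance rule)
FD = 5.3 * 5.42 cm = 28.7260 cm

Final answer: 28.7260 cm


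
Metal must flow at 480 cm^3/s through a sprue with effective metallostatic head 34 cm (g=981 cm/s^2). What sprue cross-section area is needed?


Formula: v = sqrt(2*g*h), A = Q/v
Velocity: v = sqrt(2 * 981 * 34) = sqrt(66708) = 258.2789 cm/s
Sprue area: A = Q / v = 480 / 258.2789 = 1.8585 cm^2

1.8585 cm^2


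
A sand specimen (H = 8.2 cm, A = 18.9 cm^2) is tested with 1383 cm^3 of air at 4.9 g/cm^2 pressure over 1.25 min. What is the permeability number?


Formula: Permeability Number P = (V * H) / (p * A * t)
Numerator: V * H = 1383 * 8.2 = 11340.6
Denominator: p * A * t = 4.9 * 18.9 * 1.25 = 115.7625
P = 11340.6 / 115.7625 = 97.9644

Answer: 97.9644


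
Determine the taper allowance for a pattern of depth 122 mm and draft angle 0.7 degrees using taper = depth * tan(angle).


Formula: taper = depth * tan(draft_angle)
tan(0.7 deg) = 0.0122179
taper = 122 mm * 0.0122179 = 1.4906 mm

Final answer: 1.4906 mm


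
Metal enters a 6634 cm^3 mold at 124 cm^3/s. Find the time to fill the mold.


Formula: t_fill = V_mold / Q_flow
t = 6634 cm^3 / 124 cm^3/s = 53.5000 s

Answer: 53.5000 s


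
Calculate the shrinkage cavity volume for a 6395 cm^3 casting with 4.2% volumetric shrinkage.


Formula: V_shrink = V_casting * shrinkage_pct / 100
V_shrink = 6395 cm^3 * 4.2 / 100 = 268.5900 cm^3


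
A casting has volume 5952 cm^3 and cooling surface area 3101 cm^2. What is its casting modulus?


Formula: Casting Modulus M = V / A
M = 5952 cm^3 / 3101 cm^2 = 1.9194 cm

Final answer: 1.9194 cm


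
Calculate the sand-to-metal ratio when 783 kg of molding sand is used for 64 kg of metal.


Formula: Sand-to-Metal Ratio = W_sand / W_metal
Ratio = 783 kg / 64 kg = 12.2344

Final answer: 12.2344


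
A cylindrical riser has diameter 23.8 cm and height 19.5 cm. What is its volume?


Formula: V = pi * (D/2)^2 * H  (cylinder volume)
Radius = D/2 = 23.8/2 = 11.9 cm
V = pi * 11.9^2 * 19.5 = 8675.1782 cm^3


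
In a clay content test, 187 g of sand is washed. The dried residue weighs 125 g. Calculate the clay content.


Formula: Clay% = (W_total - W_washed) / W_total * 100
Clay mass = 187 - 125 = 62 g
Clay% = 62 / 187 * 100 = 33.1551%

Final answer: 33.1551%


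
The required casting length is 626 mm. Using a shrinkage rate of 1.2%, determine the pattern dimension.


Formula: L_pattern = L_casting * (1 + shrinkage_rate/100)
Shrinkage factor = 1 + 1.2/100 = 1.012
L_pattern = 626 mm * 1.012 = 633.5120 mm

633.5120 mm


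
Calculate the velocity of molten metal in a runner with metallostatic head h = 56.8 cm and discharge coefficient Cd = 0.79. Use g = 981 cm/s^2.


Formula: v = Cd * sqrt(2 * g * h)  (Torricelli with discharge coefficient)
2*g*h = 2 * 981 * 56.8 = 111441.6 cm^2/s^2
sqrt(111441.6) = 333.82870 cm/s
v = 0.79 * 333.82870 = 263.7247 cm/s

Answer: 263.7247 cm/s


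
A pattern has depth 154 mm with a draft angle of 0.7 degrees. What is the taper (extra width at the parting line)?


Formula: taper = depth * tan(draft_angle)
tan(0.7 deg) = 0.0122179
taper = 154 mm * 0.0122179 = 1.8816 mm

Final answer: 1.8816 mm


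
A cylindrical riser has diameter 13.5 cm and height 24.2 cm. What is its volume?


Formula: V = pi * (D/2)^2 * H  (cylinder volume)
Radius = D/2 = 13.5/2 = 6.75 cm
V = pi * 6.75^2 * 24.2 = 3463.9593 cm^3

Final answer: 3463.9593 cm^3


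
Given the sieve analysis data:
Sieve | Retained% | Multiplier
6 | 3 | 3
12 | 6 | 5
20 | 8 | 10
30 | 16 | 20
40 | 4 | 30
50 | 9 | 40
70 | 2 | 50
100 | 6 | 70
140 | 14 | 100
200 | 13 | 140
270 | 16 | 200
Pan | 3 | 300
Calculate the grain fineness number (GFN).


Formula: GFN = sum(pct * multiplier) / sum(pct)
sum(pct * multiplier) = 8759
sum(pct) = 100
GFN = 8759 / 100 = 87.59

87.59


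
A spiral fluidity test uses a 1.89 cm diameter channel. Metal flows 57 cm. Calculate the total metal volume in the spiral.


Formula: V = pi * (d/2)^2 * L  (cylinder volume)
Radius = 1.89/2 = 0.945 cm
V = pi * 0.945^2 * 57 = 159.9147 cm^3

159.9147 cm^3


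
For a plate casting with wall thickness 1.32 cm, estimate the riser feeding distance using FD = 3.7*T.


Formula: FD = 3.7 * T  (riser feeding-distance rule)
FD = 3.7 * 1.32 cm = 4.8840 cm

4.8840 cm


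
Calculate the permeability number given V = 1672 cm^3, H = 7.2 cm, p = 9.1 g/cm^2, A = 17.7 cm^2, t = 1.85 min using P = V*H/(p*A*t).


Formula: Permeability Number P = (V * H) / (p * A * t)
Numerator: V * H = 1672 * 7.2 = 12038.4
Denominator: p * A * t = 9.1 * 17.7 * 1.85 = 297.9795
P = 12038.4 / 297.9795 = 40.4001


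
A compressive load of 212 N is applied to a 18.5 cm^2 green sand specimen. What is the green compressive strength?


Formula: Compressive Strength = Force / Area
Strength = 212 N / 18.5 cm^2 = 11.4595 N/cm^2


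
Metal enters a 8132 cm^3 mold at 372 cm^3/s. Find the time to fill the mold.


Formula: t_fill = V_mold / Q_flow
t = 8132 cm^3 / 372 cm^3/s = 21.8602 s


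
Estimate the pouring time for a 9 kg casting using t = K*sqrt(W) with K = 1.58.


Formula: t = K * sqrt(W)
sqrt(W) = sqrt(9) = 3.00000
t = 1.58 * 3.00000 = 4.7400 s

4.7400 s


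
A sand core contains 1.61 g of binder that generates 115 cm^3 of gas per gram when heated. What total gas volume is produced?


Formula: V_gas = W_binder * gas_evolution_rate
V = 1.61 g * 115 cm^3/g = 185.1500 cm^3

Final answer: 185.1500 cm^3


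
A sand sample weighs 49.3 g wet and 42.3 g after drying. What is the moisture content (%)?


Formula: MC = (W_wet - W_dry) / W_wet * 100
Water mass = 49.3 - 42.3 = 7.0 g
MC = 7.0 / 49.3 * 100 = 14.1988%

Final answer: 14.1988%


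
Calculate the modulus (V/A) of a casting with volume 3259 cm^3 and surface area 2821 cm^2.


Formula: Casting Modulus M = V / A
M = 3259 cm^3 / 2821 cm^2 = 1.1553 cm

Final answer: 1.1553 cm


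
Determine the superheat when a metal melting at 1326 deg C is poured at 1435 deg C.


Formula: Superheat = T_pour - T_melt
Superheat = 1435 - 1326 = 109 deg C

109 deg C


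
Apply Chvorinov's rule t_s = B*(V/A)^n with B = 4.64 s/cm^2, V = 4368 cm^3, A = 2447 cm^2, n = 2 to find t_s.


Formula: t_s = B * (V/A)^n  (Chvorinov's rule, n=2)
Modulus M = V/A = 4368/2447 = 1.785043 cm
M^2 = 1.785043^2 = 3.186379 cm^2
t_s = 4.64 * 3.186379 = 14.7848 s

Answer: 14.7848 s


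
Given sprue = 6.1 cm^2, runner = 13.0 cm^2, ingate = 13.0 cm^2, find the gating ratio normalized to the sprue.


Sprue:Runner:Ingate = 1 : 13.0/6.1 : 13.0/6.1 = 1:2.13:2.13

1:2.13:2.13


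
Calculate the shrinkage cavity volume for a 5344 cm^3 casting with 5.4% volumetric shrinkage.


Formula: V_shrink = V_casting * shrinkage_pct / 100
V_shrink = 5344 cm^3 * 5.4 / 100 = 288.5760 cm^3

Answer: 288.5760 cm^3


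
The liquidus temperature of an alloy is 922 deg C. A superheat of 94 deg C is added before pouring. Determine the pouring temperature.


Formula: T_pour = T_melt + Superheat
T_pour = 922 + 94 = 1016 deg C

1016 deg C


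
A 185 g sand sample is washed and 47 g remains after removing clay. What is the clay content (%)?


Formula: Clay% = (W_total - W_washed) / W_total * 100
Clay mass = 185 - 47 = 138 g
Clay% = 138 / 185 * 100 = 74.5946%


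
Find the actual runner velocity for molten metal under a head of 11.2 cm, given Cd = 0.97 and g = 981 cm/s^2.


Formula: v = Cd * sqrt(2 * g * h)  (Torricelli with discharge coefficient)
2*g*h = 2 * 981 * 11.2 = 21974.4 cm^2/s^2
sqrt(21974.4) = 148.23765 cm/s
v = 0.97 * 148.23765 = 143.7905 cm/s

Answer: 143.7905 cm/s


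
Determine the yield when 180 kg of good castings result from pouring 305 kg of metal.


Formula: Casting Yield = (W_good / W_total) * 100
Yield = (180 kg / 305 kg) * 100 = 59.0164%


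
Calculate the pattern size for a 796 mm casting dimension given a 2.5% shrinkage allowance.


Formula: L_pattern = L_casting * (1 + shrinkage_rate/100)
Shrinkage factor = 1 + 2.5/100 = 1.025
L_pattern = 796 mm * 1.025 = 815.9000 mm

Final answer: 815.9000 mm


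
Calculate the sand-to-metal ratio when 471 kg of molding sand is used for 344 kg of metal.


Formula: Sand-to-Metal Ratio = W_sand / W_metal
Ratio = 471 kg / 344 kg = 1.3692

Answer: 1.3692


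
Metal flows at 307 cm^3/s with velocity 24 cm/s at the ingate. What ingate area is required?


Formula: A_ingate = Q / v  (continuity equation)
A = 307 cm^3/s / 24 cm/s = 12.7917 cm^2

12.7917 cm^2


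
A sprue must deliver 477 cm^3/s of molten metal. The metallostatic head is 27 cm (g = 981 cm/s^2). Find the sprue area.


Formula: v = sqrt(2*g*h), A = Q/v
Velocity: v = sqrt(2 * 981 * 27) = sqrt(52974) = 230.1608 cm/s
Sprue area: A = Q / v = 477 / 230.1608 = 2.0725 cm^2

2.0725 cm^2


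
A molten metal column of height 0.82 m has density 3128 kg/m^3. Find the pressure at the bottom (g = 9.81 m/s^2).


Formula: P = rho * g * h
rho * g = 3128 * 9.81 = 30685.68 N/m^3
P = 30685.68 * 0.82 = 25162.2576 Pa


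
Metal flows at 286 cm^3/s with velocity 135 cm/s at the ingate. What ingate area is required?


Formula: A_ingate = Q / v  (continuity equation)
A = 286 cm^3/s / 135 cm/s = 2.1185 cm^2

Final answer: 2.1185 cm^2


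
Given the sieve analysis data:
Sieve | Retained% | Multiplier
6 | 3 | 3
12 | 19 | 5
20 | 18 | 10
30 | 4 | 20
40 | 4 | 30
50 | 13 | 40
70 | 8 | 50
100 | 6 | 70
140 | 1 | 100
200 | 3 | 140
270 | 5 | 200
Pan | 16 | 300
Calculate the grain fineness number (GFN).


Formula: GFN = sum(pct * multiplier) / sum(pct)
sum(pct * multiplier) = 8144
sum(pct) = 100
GFN = 8144 / 100 = 81.44


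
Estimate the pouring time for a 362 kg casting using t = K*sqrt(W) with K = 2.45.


Formula: t = K * sqrt(W)
sqrt(W) = sqrt(362) = 19.02630
t = 2.45 * 19.02630 = 46.6144 s

Answer: 46.6144 s


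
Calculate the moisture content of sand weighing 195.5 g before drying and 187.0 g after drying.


Formula: MC = (W_wet - W_dry) / W_wet * 100
Water mass = 195.5 - 187.0 = 8.5 g
MC = 8.5 / 195.5 * 100 = 4.3478%

Final answer: 4.3478%


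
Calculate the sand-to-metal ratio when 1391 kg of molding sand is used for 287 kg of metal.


Formula: Sand-to-Metal Ratio = W_sand / W_metal
Ratio = 1391 kg / 287 kg = 4.8467

Final answer: 4.8467


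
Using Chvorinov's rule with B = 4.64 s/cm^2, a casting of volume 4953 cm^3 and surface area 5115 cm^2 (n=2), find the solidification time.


Formula: t_s = B * (V/A)^n  (Chvorinov's rule, n=2)
Modulus M = V/A = 4953/5115 = 0.968328 cm
M^2 = 0.968328^2 = 0.937659 cm^2
t_s = 4.64 * 0.937659 = 4.3507 s

Final answer: 4.3507 s


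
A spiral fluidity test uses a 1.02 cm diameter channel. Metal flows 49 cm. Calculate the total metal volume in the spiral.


Formula: V = pi * (d/2)^2 * L  (cylinder volume)
Radius = 1.02/2 = 0.51 cm
V = pi * 0.51^2 * 49 = 40.0393 cm^3

40.0393 cm^3


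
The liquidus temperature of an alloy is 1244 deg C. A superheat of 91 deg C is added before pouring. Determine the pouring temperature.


Formula: T_pour = T_melt + Superheat
T_pour = 1244 + 91 = 1335 deg C

1335 deg C


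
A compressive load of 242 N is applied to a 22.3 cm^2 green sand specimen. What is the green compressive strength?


Formula: Compressive Strength = Force / Area
Strength = 242 N / 22.3 cm^2 = 10.8520 N/cm^2

10.8520 N/cm^2


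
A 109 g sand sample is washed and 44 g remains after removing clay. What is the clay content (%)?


Formula: Clay% = (W_total - W_washed) / W_total * 100
Clay mass = 109 - 44 = 65 g
Clay% = 65 / 109 * 100 = 59.6330%


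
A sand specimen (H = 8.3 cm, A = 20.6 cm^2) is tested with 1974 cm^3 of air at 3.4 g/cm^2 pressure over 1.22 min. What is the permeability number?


Formula: Permeability Number P = (V * H) / (p * A * t)
Numerator: V * H = 1974 * 8.3 = 16384.2
Denominator: p * A * t = 3.4 * 20.6 * 1.22 = 85.4488
P = 16384.2 / 85.4488 = 191.7429

Final answer: 191.7429


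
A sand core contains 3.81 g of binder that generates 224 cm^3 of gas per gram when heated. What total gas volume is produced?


Formula: V_gas = W_binder * gas_evolution_rate
V = 3.81 g * 224 cm^3/g = 853.4400 cm^3

853.4400 cm^3


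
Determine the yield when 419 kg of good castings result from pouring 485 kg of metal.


Formula: Casting Yield = (W_good / W_total) * 100
Yield = (419 kg / 485 kg) * 100 = 86.3918%

Final answer: 86.3918%


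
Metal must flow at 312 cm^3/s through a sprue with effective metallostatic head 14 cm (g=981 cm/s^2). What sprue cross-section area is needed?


Formula: v = sqrt(2*g*h), A = Q/v
Velocity: v = sqrt(2 * 981 * 14) = sqrt(27468) = 165.7347 cm/s
Sprue area: A = Q / v = 312 / 165.7347 = 1.8825 cm^2

1.8825 cm^2


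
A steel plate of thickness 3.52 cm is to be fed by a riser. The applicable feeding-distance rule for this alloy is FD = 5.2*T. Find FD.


Formula: FD = 5.2 * T  (riser feeding-distance rule)
FD = 5.2 * 3.52 cm = 18.3040 cm

Final answer: 18.3040 cm


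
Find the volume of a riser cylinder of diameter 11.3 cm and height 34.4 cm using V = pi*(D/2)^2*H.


Formula: V = pi * (D/2)^2 * H  (cylinder volume)
Radius = D/2 = 11.3/2 = 5.65 cm
V = pi * 5.65^2 * 34.4 = 3449.8897 cm^3

Answer: 3449.8897 cm^3


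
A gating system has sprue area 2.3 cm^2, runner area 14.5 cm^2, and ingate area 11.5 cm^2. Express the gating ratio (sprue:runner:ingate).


Sprue:Runner:Ingate = 1 : 14.5/2.3 : 11.5/2.3 = 1:6.30:5.00

Final answer: 1:6.30:5.00


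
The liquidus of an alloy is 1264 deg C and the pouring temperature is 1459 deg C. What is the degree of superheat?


Formula: Superheat = T_pour - T_melt
Superheat = 1459 - 1264 = 195 deg C

195 deg C


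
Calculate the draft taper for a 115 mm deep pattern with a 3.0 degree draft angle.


Formula: taper = depth * tan(draft_angle)
tan(3.0 deg) = 0.0524078
taper = 115 mm * 0.0524078 = 6.0269 mm

Final answer: 6.0269 mm


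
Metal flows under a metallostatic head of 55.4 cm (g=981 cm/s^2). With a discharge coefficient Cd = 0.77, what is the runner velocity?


Formula: v = Cd * sqrt(2 * g * h)  (Torricelli with discharge coefficient)
2*g*h = 2 * 981 * 55.4 = 108694.8 cm^2/s^2
sqrt(108694.8) = 329.68894 cm/s
v = 0.77 * 329.68894 = 253.8605 cm/s

Final answer: 253.8605 cm/s


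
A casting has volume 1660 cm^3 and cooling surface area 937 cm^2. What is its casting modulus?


Formula: Casting Modulus M = V / A
M = 1660 cm^3 / 937 cm^2 = 1.7716 cm

Answer: 1.7716 cm


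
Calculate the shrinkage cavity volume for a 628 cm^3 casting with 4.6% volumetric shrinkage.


Formula: V_shrink = V_casting * shrinkage_pct / 100
V_shrink = 628 cm^3 * 4.6 / 100 = 28.8880 cm^3

Final answer: 28.8880 cm^3


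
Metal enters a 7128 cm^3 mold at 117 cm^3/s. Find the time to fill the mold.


Formula: t_fill = V_mold / Q_flow
t = 7128 cm^3 / 117 cm^3/s = 60.9231 s


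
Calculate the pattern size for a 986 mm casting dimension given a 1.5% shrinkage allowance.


Formula: L_pattern = L_casting * (1 + shrinkage_rate/100)
Shrinkage factor = 1 + 1.5/100 = 1.015
L_pattern = 986 mm * 1.015 = 1000.7900 mm

Final answer: 1000.7900 mm


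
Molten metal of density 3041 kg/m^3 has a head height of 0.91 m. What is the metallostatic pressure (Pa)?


Formula: P = rho * g * h
rho * g = 3041 * 9.81 = 29832.21 N/m^3
P = 29832.21 * 0.91 = 27147.3111 Pa

27147.3111 Pa


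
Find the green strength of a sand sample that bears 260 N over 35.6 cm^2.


Formula: Compressive Strength = Force / Area
Strength = 260 N / 35.6 cm^2 = 7.3034 N/cm^2

Answer: 7.3034 N/cm^2


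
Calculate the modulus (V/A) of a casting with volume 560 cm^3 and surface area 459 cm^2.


Formula: Casting Modulus M = V / A
M = 560 cm^3 / 459 cm^2 = 1.2200 cm

Answer: 1.2200 cm


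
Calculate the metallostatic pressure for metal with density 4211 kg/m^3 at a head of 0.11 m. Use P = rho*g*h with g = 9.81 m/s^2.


Formula: P = rho * g * h
rho * g = 4211 * 9.81 = 41309.91 N/m^3
P = 41309.91 * 0.11 = 4544.0901 Pa

4544.0901 Pa


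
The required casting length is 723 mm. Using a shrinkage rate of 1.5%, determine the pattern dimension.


Formula: L_pattern = L_casting * (1 + shrinkage_rate/100)
Shrinkage factor = 1 + 1.5/100 = 1.015
L_pattern = 723 mm * 1.015 = 733.8450 mm

Final answer: 733.8450 mm


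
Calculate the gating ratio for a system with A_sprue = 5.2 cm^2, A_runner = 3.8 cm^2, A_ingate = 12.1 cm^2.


Sprue:Runner:Ingate = 1 : 3.8/5.2 : 12.1/5.2 = 1:0.73:2.33

Answer: 1:0.73:2.33


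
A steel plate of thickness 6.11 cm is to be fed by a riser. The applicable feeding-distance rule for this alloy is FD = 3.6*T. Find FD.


Formula: FD = 3.6 * T  (riser feeding-distance rule)
FD = 3.6 * 6.11 cm = 21.9960 cm

Final answer: 21.9960 cm


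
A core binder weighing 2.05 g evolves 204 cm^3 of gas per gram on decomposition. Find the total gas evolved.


Formula: V_gas = W_binder * gas_evolution_rate
V = 2.05 g * 204 cm^3/g = 418.2000 cm^3

Final answer: 418.2000 cm^3


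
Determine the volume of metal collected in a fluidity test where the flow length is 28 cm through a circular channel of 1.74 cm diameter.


Formula: V = pi * (d/2)^2 * L  (cylinder volume)
Radius = 1.74/2 = 0.87 cm
V = pi * 0.87^2 * 28 = 66.5804 cm^3


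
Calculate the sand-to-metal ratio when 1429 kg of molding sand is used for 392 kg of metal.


Formula: Sand-to-Metal Ratio = W_sand / W_metal
Ratio = 1429 kg / 392 kg = 3.6454

Answer: 3.6454


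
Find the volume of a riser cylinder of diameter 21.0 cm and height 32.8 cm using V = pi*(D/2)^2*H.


Formula: V = pi * (D/2)^2 * H  (cylinder volume)
Radius = D/2 = 21.0/2 = 10.5 cm
V = pi * 10.5^2 * 32.8 = 11360.6274 cm^3

11360.6274 cm^3


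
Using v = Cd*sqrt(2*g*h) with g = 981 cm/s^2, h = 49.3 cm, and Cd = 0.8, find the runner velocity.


Formula: v = Cd * sqrt(2 * g * h)  (Torricelli with discharge coefficient)
2*g*h = 2 * 981 * 49.3 = 96726.6 cm^2/s^2
sqrt(96726.6) = 311.00900 cm/s
v = 0.8 * 311.00900 = 248.8072 cm/s

Answer: 248.8072 cm/s


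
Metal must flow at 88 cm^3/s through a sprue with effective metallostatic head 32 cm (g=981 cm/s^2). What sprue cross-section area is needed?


Formula: v = sqrt(2*g*h), A = Q/v
Velocity: v = sqrt(2 * 981 * 32) = sqrt(62784) = 250.5674 cm/s
Sprue area: A = Q / v = 88 / 250.5674 = 0.3512 cm^2

0.3512 cm^2


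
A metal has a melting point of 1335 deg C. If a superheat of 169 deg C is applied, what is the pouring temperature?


Formula: T_pour = T_melt + Superheat
T_pour = 1335 + 169 = 1504 deg C

1504 deg C


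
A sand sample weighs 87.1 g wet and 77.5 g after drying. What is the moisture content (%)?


Formula: MC = (W_wet - W_dry) / W_wet * 100
Water mass = 87.1 - 77.5 = 9.6 g
MC = 9.6 / 87.1 * 100 = 11.0218%

Answer: 11.0218%


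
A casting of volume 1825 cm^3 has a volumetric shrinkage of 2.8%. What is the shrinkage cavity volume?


Formula: V_shrink = V_casting * shrinkage_pct / 100
V_shrink = 1825 cm^3 * 2.8 / 100 = 51.1000 cm^3

51.1000 cm^3


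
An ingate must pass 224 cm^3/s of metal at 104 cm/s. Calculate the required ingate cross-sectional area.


Formula: A_ingate = Q / v  (continuity equation)
A = 224 cm^3/s / 104 cm/s = 2.1538 cm^2

Final answer: 2.1538 cm^2


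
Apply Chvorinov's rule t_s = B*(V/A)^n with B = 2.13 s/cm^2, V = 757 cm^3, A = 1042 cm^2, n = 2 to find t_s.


Formula: t_s = B * (V/A)^n  (Chvorinov's rule, n=2)
Modulus M = V/A = 757/1042 = 0.726488 cm
M^2 = 0.726488^2 = 0.527785 cm^2
t_s = 2.13 * 0.527785 = 1.1242 s

Final answer: 1.1242 s


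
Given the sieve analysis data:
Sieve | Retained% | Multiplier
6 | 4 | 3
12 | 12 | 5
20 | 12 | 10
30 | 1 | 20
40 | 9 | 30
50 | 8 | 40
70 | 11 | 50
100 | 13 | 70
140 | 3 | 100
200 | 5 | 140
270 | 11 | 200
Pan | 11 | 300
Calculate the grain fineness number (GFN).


Formula: GFN = sum(pct * multiplier) / sum(pct)
sum(pct * multiplier) = 8762
sum(pct) = 100
GFN = 8762 / 100 = 87.62

Final answer: 87.62


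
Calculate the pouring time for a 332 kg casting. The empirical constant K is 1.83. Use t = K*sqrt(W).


Formula: t = K * sqrt(W)
sqrt(W) = sqrt(332) = 18.22087
t = 1.83 * 18.22087 = 33.3442 s

33.3442 s


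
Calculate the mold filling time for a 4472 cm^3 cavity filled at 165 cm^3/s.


Formula: t_fill = V_mold / Q_flow
t = 4472 cm^3 / 165 cm^3/s = 27.1030 s


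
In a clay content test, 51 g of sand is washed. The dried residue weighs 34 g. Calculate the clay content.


Formula: Clay% = (W_total - W_washed) / W_total * 100
Clay mass = 51 - 34 = 17 g
Clay% = 17 / 51 * 100 = 33.3333%

Answer: 33.3333%
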